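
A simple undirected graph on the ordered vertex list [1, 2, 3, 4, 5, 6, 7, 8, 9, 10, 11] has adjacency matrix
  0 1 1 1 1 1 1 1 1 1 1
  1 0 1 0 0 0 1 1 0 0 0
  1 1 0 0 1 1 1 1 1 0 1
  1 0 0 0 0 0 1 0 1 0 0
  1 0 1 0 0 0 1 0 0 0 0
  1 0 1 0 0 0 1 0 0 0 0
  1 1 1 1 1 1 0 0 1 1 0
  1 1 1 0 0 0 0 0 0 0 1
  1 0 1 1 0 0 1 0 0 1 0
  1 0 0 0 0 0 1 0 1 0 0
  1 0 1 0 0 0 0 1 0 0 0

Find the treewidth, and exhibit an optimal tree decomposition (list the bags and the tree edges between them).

Treewidth 3.
One such decomposition:
Bags: B1 = {1, 3, 7, 9}  B2 = {1, 2, 3, 7}  B3 = {1, 2, 3, 8}  B4 = {1, 7, 9, 10}  B5 = {1, 3, 6, 7}  B6 = {1, 4, 7, 9}  B7 = {1, 3, 8, 11}  B8 = {1, 3, 5, 7}
Tree: B1–B2, B2–B3, B1–B4, B2–B5, B1–B6, B3–B7, B5–B8

Every bag has size at most 4, so the width is 4 − 1 = 3 and tw(G) ≤ 3. For the lower bound, the 4 vertices {1, 7, 9, 10} are pairwise adjacent, and any tree decomposition puts a clique entirely inside one bag — forcing width ≥ 3. The upper and lower bounds meet at 3, so that is the treewidth.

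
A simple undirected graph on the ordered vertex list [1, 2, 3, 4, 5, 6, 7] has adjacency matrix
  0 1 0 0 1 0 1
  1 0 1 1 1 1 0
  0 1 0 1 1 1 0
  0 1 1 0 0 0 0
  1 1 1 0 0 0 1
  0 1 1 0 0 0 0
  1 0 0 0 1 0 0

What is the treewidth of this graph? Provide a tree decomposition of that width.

Every bag has size at most 3, so the width is 3 − 1 = 2 and tw(G) ≤ 2. On the other hand G contains the 3-clique {1, 2, 5}. A clique must lie in a single bag of any decomposition, so no decomposition can have width below 2. Combining the bounds, tw(G) = 2.

Treewidth 2.
Bags: B1 = {1, 2, 5}  B2 = {2, 3, 5}  B3 = {1, 5, 7}  B4 = {2, 3, 6}  B5 = {2, 3, 4}
Tree: B1–B2, B1–B3, B2–B4, B4–B5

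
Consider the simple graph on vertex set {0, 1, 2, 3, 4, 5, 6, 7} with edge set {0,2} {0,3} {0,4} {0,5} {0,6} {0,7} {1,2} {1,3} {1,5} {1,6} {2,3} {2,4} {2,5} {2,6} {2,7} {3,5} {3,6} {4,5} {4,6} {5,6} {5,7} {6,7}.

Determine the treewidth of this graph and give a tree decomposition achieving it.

Treewidth 4.
One optimal decomposition is:
Bags: B1 = {0, 2, 5, 6, 7}  B2 = {0, 2, 3, 5, 6}  B3 = {1, 2, 3, 5, 6}  B4 = {0, 2, 4, 5, 6}
Tree: B1–B2, B2–B3, B1–B4

Every bag has size at most 5, so the width is 5 − 1 = 4 and tw(G) ≤ 4. On the other hand G contains the 5-clique {0, 2, 3, 5, 6}. A clique must lie in a single bag of any decomposition, so no decomposition can have width below 4. Therefore the treewidth is 4.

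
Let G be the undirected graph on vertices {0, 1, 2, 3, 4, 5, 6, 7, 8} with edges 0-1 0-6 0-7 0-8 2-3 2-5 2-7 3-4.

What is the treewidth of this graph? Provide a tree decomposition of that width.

Treewidth 1.
One optimal decomposition is:
Bags: B1 = {0, 7}  B2 = {0, 6}  B3 = {2, 7}  B4 = {2, 5}  B5 = {2, 3}  B6 = {0, 1}  B7 = {3, 4}  B8 = {0, 8}
Tree: B1–B2, B1–B3, B3–B4, B3–B5, B1–B6, B5–B7, B1–B8

Each bag holds 2 vertices, so the decomposition has width 1, which upper-bounds the treewidth. G has an edge, so its treewidth is at least 1. Therefore the treewidth is 1.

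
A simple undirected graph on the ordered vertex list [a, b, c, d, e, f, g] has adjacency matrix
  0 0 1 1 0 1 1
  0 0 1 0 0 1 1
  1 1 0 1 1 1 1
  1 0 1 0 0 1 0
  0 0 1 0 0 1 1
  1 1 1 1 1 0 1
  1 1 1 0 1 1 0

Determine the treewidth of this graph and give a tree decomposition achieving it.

Treewidth 3.
Bags: B1 = {a, c, f, g}  B2 = {c, e, f, g}  B3 = {a, c, d, f}  B4 = {b, c, f, g}
Tree: B1–B2, B1–B3, B1–B4

The largest bag has 4 vertices, giving width 3; this decomposition certifies tw(G) ≤ 3. For the lower bound, the 4 vertices {a, c, d, f} are pairwise adjacent, and any tree decomposition puts a clique entirely inside one bag — forcing width ≥ 3. Combining the bounds, tw(G) = 3.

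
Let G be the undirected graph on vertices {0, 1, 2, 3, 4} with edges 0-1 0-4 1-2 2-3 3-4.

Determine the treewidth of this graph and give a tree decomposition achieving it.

Each bag holds 3 vertices, so the decomposition has width 2, which upper-bounds the treewidth. For the lower bound, G contains the cycle 0–1–2–3–4–0, so G is not a forest; only forests have treewidth ≤ 1, hence tw(G) ≥ 2. Therefore the treewidth is 2.

Treewidth 2.
One such decomposition:
Bags: B1 = {0, 1, 2}  B2 = {0, 2, 3}  B3 = {0, 3, 4}
Tree: B1–B2, B2–B3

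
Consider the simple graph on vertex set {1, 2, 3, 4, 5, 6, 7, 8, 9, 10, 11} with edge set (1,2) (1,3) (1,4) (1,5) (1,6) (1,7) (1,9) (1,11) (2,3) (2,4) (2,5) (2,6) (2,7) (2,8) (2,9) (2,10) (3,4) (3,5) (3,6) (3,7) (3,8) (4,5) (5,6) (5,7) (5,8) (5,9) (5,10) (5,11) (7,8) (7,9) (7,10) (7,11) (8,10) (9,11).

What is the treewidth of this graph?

A width-4 tree decomposition is:
Bags: B1 = {1, 2, 3, 5, 7}  B2 = {1, 2, 3, 5, 6}  B3 = {1, 2, 5, 7, 9}  B4 = {1, 2, 3, 4, 5}  B5 = {1, 5, 7, 9, 11}  B6 = {2, 3, 5, 7, 8}  B7 = {2, 5, 7, 8, 10}
Tree: B1–B2, B1–B3, B2–B4, B3–B5, B1–B6, B6–B7
Every bag has size at most 5, so the width is 5 − 1 = 4 and tw(G) ≤ 4. On the other hand G contains the 5-clique {2, 5, 7, 8, 10}. A clique must lie in a single bag of any decomposition, so no decomposition can have width below 4. Hence tw(G) = 4 exactly.

4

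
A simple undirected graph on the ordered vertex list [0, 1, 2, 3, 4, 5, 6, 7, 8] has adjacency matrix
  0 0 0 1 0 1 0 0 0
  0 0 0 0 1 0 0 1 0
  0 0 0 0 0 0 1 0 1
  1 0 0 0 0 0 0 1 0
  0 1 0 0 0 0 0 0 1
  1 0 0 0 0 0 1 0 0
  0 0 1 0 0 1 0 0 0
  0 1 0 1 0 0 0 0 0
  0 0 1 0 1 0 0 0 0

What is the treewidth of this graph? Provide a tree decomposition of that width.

Treewidth 2.
One optimal decomposition is:
Bags: B1 = {1, 4, 7}  B2 = {3, 4, 7}  B3 = {0, 3, 4}  B4 = {0, 4, 5}  B5 = {4, 5, 6}  B6 = {2, 4, 6}  B7 = {2, 4, 8}
Tree: B1–B2, B2–B3, B3–B4, B4–B5, B5–B6, B6–B7

Every bag has size at most 3, so the width is 3 − 1 = 2 and tw(G) ≤ 2. Since 4–1–7–3–0–5–6–2–8–4 is a cycle in G, G is not acyclic. Forests are exactly the graphs of treewidth ≤ 1, so tw(G) ≥ 2. Combining the bounds, tw(G) = 2.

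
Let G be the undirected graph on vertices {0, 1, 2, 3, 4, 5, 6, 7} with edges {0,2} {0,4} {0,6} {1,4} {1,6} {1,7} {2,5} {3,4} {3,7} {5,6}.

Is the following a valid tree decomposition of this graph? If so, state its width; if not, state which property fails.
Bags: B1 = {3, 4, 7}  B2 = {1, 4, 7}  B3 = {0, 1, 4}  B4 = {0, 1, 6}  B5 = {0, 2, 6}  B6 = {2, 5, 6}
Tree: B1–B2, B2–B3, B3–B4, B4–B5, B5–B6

Yes; width 2.

Vertex coverage: the bags together contain {0, 1, 2, 3, 4, 5, 6, 7}, the full vertex set. Edge coverage: each edge of G has both endpoints in at least one bag. Running intersection: for every vertex, the bags containing it form a connected subtree. All three properties hold, so this is a valid tree decomposition of width max|bag| − 1 = 2, and hence tw(G) ≤ 2.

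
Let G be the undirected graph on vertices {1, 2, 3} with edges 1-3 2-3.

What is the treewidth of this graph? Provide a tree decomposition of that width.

Each bag holds 2 vertices, so the decomposition has width 1, which upper-bounds the treewidth. Any graph with an edge has treewidth ≥ 1, and G has the edge 3–1. Combining the bounds, tw(G) = 1.

Treewidth 1.
One optimal decomposition is:
Bags: B1 = {1, 3}  B2 = {2, 3}
Tree: B1–B2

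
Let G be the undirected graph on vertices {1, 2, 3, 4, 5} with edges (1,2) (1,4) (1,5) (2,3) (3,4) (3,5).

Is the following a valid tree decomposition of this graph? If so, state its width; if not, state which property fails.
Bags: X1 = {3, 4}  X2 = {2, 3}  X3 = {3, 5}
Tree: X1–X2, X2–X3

No — vertex 1 appears in no bag.

A tree decomposition must satisfy three properties: every vertex lies in some bag; for every edge, both endpoints lie together in some bag; and for every vertex, the bags containing it form a connected subtree. Here vertex 1 appears in no bag, so the decomposition is invalid.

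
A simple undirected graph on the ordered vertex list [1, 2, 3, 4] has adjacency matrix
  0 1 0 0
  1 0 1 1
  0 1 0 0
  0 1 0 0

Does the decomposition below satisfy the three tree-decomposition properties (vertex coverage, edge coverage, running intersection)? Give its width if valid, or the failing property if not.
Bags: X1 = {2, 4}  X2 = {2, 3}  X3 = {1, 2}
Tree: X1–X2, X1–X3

Vertex coverage: the bags together contain {1, 2, 3, 4}, the full vertex set. Edge coverage: each edge of G has both endpoints in at least one bag. Running intersection: for every vertex, the bags containing it form a connected subtree. All three properties hold, so this is a valid tree decomposition of width max|bag| − 1 = 1, and hence tw(G) ≤ 1.

Yes; width 1.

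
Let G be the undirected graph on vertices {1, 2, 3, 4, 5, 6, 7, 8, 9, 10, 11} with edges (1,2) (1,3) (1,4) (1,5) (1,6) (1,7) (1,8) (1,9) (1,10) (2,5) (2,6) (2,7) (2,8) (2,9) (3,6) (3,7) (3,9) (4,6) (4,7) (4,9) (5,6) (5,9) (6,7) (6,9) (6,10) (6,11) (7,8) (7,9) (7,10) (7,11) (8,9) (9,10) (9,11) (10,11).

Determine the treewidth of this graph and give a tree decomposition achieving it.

Treewidth 4.
One such decomposition:
Bags: B1 = {1, 3, 6, 7, 9}  B2 = {1, 2, 6, 7, 9}  B3 = {1, 6, 7, 9, 10}  B4 = {6, 7, 9, 10, 11}  B5 = {1, 2, 7, 8, 9}  B6 = {1, 4, 6, 7, 9}  B7 = {1, 2, 5, 6, 9}
Tree: B1–B2, B1–B3, B3–B4, B2–B5, B3–B6, B2–B7

The largest bag has 5 vertices, giving width 4; this decomposition certifies tw(G) ≤ 4. Conversely, {1, 2, 7, 8, 9} is a clique of size 5, and the vertices of any clique must share a bag in every tree decomposition; so some bag has ≥ 5 vertices and tw(G) ≥ 4. Therefore the treewidth is 4.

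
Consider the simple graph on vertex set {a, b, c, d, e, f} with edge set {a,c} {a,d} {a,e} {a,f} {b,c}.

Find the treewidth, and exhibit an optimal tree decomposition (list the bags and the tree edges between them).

Treewidth 1.
Bags: B1 = {a, c}  B2 = {a, e}  B3 = {a, f}  B4 = {b, c}  B5 = {a, d}
Tree: B1–B2, B1–B3, B1–B4, B3–B5

Every bag has size at most 2, so the width is 2 − 1 = 1 and tw(G) ≤ 1. G has an edge, so its treewidth is at least 1. Hence tw(G) = 1 exactly.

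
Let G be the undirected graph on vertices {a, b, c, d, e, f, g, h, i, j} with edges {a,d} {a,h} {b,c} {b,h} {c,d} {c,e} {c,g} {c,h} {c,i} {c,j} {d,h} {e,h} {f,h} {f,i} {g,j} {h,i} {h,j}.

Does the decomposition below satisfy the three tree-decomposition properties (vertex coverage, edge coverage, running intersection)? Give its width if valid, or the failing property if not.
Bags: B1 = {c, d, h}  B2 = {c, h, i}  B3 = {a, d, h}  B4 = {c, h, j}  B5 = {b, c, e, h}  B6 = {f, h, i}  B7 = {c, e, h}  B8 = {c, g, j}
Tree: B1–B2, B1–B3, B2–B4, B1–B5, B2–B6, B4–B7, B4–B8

A tree decomposition must satisfy three properties: every vertex lies in some bag; for every edge, both endpoints lie together in some bag; and for every vertex, the bags containing it form a connected subtree. Here bags containing vertex e are not connected in the tree, so the decomposition is invalid.

No — bags containing vertex e are not connected in the tree.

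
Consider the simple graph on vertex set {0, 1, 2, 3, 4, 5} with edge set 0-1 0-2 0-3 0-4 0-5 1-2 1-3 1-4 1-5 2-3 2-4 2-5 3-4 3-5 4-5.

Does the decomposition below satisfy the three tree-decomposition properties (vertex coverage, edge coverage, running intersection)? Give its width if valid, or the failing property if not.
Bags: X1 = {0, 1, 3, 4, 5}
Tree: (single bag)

No — vertex 2 appears in no bag.

A tree decomposition must satisfy three properties: every vertex lies in some bag; for every edge, both endpoints lie together in some bag; and for every vertex, the bags containing it form a connected subtree. Here vertex 2 appears in no bag, so the decomposition is invalid.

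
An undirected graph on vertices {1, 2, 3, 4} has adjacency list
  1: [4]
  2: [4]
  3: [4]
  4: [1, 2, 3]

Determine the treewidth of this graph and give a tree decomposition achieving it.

Treewidth 1.
One such decomposition:
Bags: B1 = {2, 4}  B2 = {1, 4}  B3 = {3, 4}
Tree: B1–B2, B1–B3

Every bag has size at most 2, so the width is 2 − 1 = 1 and tw(G) ≤ 1. Since G has at least one edge (e.g. 2–4), it is not an edgeless graph, so tw(G) ≥ 1. Combining the bounds, tw(G) = 1.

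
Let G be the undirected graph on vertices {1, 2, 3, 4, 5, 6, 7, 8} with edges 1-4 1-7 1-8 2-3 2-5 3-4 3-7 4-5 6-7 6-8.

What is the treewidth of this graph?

2

A width-2 tree decomposition is:
Bags: B1 = {6, 7, 8}  B2 = {1, 7, 8}  B3 = {1, 3, 7}  B4 = {1, 3, 4}  B5 = {2, 3, 4}  B6 = {2, 4, 5}
Tree: B1–B2, B2–B3, B3–B4, B4–B5, B5–B6
Every bag has size at most 3, so the width is 3 − 1 = 2 and tw(G) ≤ 2. For the lower bound, G contains the cycle 6–8–1–7–6, so G is not a forest; only forests have treewidth ≤ 1, hence tw(G) ≥ 2. Therefore the treewidth is 2.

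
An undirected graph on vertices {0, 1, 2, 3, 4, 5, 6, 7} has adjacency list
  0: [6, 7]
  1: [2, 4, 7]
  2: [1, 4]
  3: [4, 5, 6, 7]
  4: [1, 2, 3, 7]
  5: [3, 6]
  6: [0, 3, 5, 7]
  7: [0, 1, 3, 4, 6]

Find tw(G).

2

A width-2 tree decomposition is:
Bags: B1 = {3, 6, 7}  B2 = {3, 4, 7}  B3 = {1, 4, 7}  B4 = {3, 5, 6}  B5 = {1, 2, 4}  B6 = {0, 6, 7}
Tree: B1–B2, B2–B3, B1–B4, B3–B5, B1–B6
Every bag has size at most 3, so the width is 3 − 1 = 2 and tw(G) ≤ 2. On the other hand G contains the 3-clique {1, 2, 4}. A clique must lie in a single bag of any decomposition, so no decomposition can have width below 2. Hence tw(G) = 2 exactly.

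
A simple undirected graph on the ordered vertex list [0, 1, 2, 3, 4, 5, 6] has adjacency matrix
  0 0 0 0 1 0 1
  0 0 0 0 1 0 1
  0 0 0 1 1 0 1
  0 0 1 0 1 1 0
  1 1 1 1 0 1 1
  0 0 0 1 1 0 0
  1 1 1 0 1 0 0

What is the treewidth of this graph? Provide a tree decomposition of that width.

Treewidth 2.
One optimal decomposition is:
Bags: B1 = {2, 4, 6}  B2 = {1, 4, 6}  B3 = {0, 4, 6}  B4 = {2, 3, 4}  B5 = {3, 4, 5}
Tree: B1–B2, B1–B3, B1–B4, B4–B5

The largest bag has 3 vertices, giving width 2; this decomposition certifies tw(G) ≤ 2. On the other hand G contains the 3-clique {2, 3, 4}. A clique must lie in a single bag of any decomposition, so no decomposition can have width below 2. Hence tw(G) = 2 exactly.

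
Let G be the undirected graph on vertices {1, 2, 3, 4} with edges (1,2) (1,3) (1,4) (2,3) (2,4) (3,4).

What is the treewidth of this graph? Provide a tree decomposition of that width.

With just one bag of size 4, the width is 4 − 1 = 3, so tw(G) ≤ 3. Conversely, {1, 2, 3, 4} is a clique of size 4, and the vertices of any clique must share a bag in every tree decomposition; so some bag has ≥ 4 vertices and tw(G) ≥ 3. The upper and lower bounds meet at 3, so that is the treewidth.

Treewidth 3.
One optimal decomposition is:
Bags: B1 = {1, 2, 3, 4}
Tree: (single bag)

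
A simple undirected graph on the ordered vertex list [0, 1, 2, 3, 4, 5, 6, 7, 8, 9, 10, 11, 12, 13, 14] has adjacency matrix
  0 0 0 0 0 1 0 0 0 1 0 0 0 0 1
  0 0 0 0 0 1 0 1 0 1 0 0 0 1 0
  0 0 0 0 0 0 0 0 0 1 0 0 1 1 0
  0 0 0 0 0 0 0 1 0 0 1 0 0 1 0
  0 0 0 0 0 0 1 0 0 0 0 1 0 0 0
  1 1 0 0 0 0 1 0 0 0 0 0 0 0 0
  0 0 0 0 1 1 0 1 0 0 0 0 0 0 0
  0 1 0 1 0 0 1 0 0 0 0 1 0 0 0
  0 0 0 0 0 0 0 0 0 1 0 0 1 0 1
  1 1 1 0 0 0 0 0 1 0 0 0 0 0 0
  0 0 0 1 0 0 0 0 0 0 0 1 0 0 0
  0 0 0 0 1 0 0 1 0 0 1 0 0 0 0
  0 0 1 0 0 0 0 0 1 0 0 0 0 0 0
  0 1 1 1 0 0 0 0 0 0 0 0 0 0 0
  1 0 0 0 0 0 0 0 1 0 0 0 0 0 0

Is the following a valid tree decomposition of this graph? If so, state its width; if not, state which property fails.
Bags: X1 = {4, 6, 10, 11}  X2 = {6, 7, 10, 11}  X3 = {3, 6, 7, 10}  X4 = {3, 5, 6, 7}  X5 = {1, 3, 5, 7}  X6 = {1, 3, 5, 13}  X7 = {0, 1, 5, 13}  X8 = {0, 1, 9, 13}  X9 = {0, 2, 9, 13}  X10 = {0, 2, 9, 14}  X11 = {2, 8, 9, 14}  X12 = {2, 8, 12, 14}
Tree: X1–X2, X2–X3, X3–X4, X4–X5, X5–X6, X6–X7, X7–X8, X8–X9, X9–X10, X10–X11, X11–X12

Vertex coverage: the bags together contain {0, 1, 2, 3, 4, 5, 6, 7, 8, 9, 10, 11, 12, 13, 14}, the full vertex set. Edge coverage: each edge of G has both endpoints in at least one bag. Running intersection: for every vertex, the bags containing it form a connected subtree. All three properties hold, so this is a valid tree decomposition of width max|bag| − 1 = 3, and hence tw(G) ≤ 3.

Yes; width 3.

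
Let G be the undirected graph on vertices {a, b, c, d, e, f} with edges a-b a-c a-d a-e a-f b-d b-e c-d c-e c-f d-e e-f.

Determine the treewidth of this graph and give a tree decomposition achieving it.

Treewidth 3.
Bags: B1 = {a, c, d, e}  B2 = {a, c, e, f}  B3 = {a, b, d, e}
Tree: B1–B2, B1–B3

Every bag has size at most 4, so the width is 4 − 1 = 3 and tw(G) ≤ 3. On the other hand G contains the 4-clique {a, c, d, e}. A clique must lie in a single bag of any decomposition, so no decomposition can have width below 3. The upper and lower bounds meet at 3, so that is the treewidth.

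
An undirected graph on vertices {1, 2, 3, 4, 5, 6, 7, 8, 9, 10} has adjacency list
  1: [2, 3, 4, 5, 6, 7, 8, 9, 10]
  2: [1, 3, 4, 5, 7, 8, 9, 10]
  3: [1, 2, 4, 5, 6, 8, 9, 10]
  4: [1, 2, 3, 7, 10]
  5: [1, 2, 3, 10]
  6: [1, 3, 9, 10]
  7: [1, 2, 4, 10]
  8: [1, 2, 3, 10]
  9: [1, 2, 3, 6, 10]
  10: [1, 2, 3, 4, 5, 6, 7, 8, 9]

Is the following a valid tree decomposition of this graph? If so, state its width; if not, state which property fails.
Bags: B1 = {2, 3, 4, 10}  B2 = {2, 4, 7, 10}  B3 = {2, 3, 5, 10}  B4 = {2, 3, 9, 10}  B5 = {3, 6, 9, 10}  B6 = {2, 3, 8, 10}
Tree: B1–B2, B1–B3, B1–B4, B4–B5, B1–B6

No — vertex 1 appears in no bag.

A tree decomposition must satisfy three properties: every vertex lies in some bag; for every edge, both endpoints lie together in some bag; and for every vertex, the bags containing it form a connected subtree. Here vertex 1 appears in no bag, so the decomposition is invalid.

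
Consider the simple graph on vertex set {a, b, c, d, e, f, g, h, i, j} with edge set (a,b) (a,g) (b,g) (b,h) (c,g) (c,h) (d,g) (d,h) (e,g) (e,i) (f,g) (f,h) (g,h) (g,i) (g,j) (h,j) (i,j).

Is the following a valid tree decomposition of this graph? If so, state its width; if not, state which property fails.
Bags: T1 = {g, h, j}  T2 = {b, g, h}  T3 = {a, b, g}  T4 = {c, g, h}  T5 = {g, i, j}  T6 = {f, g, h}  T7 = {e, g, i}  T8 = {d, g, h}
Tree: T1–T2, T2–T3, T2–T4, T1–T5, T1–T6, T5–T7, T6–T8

Yes; width 2.

Vertex coverage: the bags together contain {a, b, c, d, e, f, g, h, i, j}, the full vertex set. Edge coverage: each edge of G has both endpoints in at least one bag. Running intersection: for every vertex, the bags containing it form a connected subtree. All three properties hold, so this is a valid tree decomposition of width max|bag| − 1 = 2, and hence tw(G) ≤ 2.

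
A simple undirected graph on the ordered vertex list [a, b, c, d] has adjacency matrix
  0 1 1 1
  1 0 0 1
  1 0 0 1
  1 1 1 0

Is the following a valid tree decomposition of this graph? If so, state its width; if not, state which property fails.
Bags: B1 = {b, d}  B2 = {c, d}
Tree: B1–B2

No — vertex a appears in no bag.

A tree decomposition must satisfy three properties: every vertex lies in some bag; for every edge, both endpoints lie together in some bag; and for every vertex, the bags containing it form a connected subtree. Here vertex a appears in no bag, so the decomposition is invalid.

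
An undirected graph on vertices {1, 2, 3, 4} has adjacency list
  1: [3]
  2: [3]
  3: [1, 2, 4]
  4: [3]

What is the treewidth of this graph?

1

A width-1 tree decomposition is:
Bags: B1 = {2, 3}  B2 = {3, 4}  B3 = {1, 3}
Tree: B1–B2, B2–B3
Each bag holds 2 vertices, so the decomposition has width 1, which upper-bounds the treewidth. G has an edge, so its treewidth is at least 1. The upper and lower bounds meet at 1, so that is the treewidth.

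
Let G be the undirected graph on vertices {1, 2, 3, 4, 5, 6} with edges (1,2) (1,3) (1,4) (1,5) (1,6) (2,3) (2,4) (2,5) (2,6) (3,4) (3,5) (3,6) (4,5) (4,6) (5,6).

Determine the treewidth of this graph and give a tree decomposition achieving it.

Treewidth 5.
One such decomposition:
Bags: B1 = {1, 2, 3, 4, 5, 6}
Tree: (single bag)

A single bag containing all 6 vertices is trivially a valid decomposition of width 5. For the lower bound, the 6 vertices {1, 2, 3, 4, 5, 6} are pairwise adjacent, and any tree decomposition puts a clique entirely inside one bag — forcing width ≥ 5. The upper and lower bounds meet at 5, so that is the treewidth.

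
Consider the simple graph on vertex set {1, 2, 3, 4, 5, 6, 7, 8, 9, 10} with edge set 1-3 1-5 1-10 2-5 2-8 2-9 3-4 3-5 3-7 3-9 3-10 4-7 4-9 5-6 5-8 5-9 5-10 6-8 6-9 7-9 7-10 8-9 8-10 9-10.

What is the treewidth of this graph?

A width-3 tree decomposition is:
Bags: B1 = {3, 5, 9, 10}  B2 = {5, 8, 9, 10}  B3 = {3, 7, 9, 10}  B4 = {1, 3, 5, 10}  B5 = {3, 4, 7, 9}  B6 = {5, 6, 8, 9}  B7 = {2, 5, 8, 9}
Tree: B1–B2, B1–B3, B1–B4, B3–B5, B2–B6, B6–B7
Each bag holds 4 vertices, so the decomposition has width 3, which upper-bounds the treewidth. For the lower bound, the 4 vertices {1, 3, 5, 10} are pairwise adjacent, and any tree decomposition puts a clique entirely inside one bag — forcing width ≥ 3. Therefore the treewidth is 3.

3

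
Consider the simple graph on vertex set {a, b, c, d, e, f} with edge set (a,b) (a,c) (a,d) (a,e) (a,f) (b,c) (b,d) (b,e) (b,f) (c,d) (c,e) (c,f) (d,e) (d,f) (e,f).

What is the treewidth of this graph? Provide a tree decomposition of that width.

Treewidth 5.
Bags: B1 = {a, b, c, d, e, f}
Tree: (single bag)

A single bag containing all 6 vertices is trivially a valid decomposition of width 5. On the other hand G contains the 6-clique {a, b, c, d, e, f}. A clique must lie in a single bag of any decomposition, so no decomposition can have width below 5. Combining the bounds, tw(G) = 5.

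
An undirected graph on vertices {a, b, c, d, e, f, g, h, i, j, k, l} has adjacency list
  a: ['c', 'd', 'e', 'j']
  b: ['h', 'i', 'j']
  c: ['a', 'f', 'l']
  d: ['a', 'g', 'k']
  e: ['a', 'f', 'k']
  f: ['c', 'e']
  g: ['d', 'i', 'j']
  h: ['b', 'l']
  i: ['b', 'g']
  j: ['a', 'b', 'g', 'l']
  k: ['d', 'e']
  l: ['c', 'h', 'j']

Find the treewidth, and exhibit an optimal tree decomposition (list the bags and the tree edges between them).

Every bag has size at most 4, so the width is 4 − 1 = 3 and tw(G) ≤ 3. For the lower bound: the 4 vertex sets {e,f,k}, {c}, {a}, {d,g,j,l} are disjoint, each induces a connected subgraph, and every pair is joined by at least one edge of G. Contracting each set to a single vertex therefore yields K_{4} as a minor, and since treewidth is minor-monotone, tw(G) ≥ tw(K_{4}) = 3. Therefore the treewidth is 3.

Treewidth 3.
Bags: B1 = {c, e, f, k}  B2 = {a, c, e, k}  B3 = {a, c, d, k}  B4 = {a, c, d, l}  B5 = {a, d, j, l}  B6 = {d, g, j, l}  B7 = {g, h, j, l}  B8 = {b, g, h, j}  B9 = {b, g, h, i}
Tree: B1–B2, B2–B3, B3–B4, B4–B5, B5–B6, B6–B7, B7–B8, B8–B9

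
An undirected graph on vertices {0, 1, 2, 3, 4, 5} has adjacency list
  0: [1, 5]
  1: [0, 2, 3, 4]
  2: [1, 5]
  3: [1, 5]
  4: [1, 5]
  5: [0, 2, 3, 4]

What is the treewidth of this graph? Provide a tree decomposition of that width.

Treewidth 2.
One optimal decomposition is:
Bags: B1 = {1, 2, 5}  B2 = {0, 1, 5}  B3 = {1, 3, 5}  B4 = {1, 4, 5}
Tree: B1–B2, B2–B3, B3–B4

Each bag holds 3 vertices, so the decomposition has width 2, which upper-bounds the treewidth. The edges 2–5–0–1–2 form a cycle, so G is not a tree and its treewidth is at least 2. The upper and lower bounds meet at 2, so that is the treewidth.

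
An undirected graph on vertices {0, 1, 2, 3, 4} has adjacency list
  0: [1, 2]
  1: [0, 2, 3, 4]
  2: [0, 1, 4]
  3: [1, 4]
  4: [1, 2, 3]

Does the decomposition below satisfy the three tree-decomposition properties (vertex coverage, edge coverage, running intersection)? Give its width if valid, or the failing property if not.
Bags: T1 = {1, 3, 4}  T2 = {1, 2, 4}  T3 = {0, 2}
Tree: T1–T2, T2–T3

A tree decomposition must satisfy three properties: every vertex lies in some bag; for every edge, both endpoints lie together in some bag; and for every vertex, the bags containing it form a connected subtree. Here edge (1,0) lies in no bag, so the decomposition is invalid.

No — edge (1,0) lies in no bag.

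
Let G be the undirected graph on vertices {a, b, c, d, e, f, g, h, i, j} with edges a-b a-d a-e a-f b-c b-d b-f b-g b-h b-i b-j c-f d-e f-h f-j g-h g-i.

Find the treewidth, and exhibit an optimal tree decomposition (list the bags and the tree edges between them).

Treewidth 2.
One such decomposition:
Bags: B1 = {a, b, f}  B2 = {b, f, h}  B3 = {b, c, f}  B4 = {b, f, j}  B5 = {b, g, h}  B6 = {a, b, d}  B7 = {b, g, i}  B8 = {a, d, e}
Tree: B1–B2, B2–B3, B3–B4, B2–B5, B1–B6, B5–B7, B6–B8

The largest bag has 3 vertices, giving width 2; this decomposition certifies tw(G) ≤ 2. Conversely, {a, d, e} is a clique of size 3, and the vertices of any clique must share a bag in every tree decomposition; so some bag has ≥ 3 vertices and tw(G) ≥ 2. The upper and lower bounds meet at 2, so that is the treewidth.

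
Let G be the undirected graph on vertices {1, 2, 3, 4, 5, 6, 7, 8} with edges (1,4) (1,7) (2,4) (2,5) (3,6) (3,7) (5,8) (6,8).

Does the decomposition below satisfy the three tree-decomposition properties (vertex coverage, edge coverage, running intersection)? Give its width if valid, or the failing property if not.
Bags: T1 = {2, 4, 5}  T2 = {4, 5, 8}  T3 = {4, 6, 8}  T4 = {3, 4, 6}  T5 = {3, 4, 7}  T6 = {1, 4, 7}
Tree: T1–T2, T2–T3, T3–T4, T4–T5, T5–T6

Yes; width 2.

Every vertex of G appears in some bag (union = {1, 2, 3, 4, 5, 6, 7, 8}); every edge is covered by a bag; and for each vertex v the set of bags containing v is connected in the bag tree. The decomposition is therefore valid. The largest bag has 3 vertices, so the width is 2.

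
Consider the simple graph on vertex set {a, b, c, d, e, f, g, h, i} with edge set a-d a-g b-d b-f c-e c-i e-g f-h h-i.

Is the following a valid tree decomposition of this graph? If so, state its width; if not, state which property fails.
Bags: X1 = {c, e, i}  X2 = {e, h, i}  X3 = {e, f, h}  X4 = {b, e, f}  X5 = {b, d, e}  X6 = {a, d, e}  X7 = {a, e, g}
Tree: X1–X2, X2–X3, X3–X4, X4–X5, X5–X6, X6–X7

Yes; width 2.

Checking the three conditions: (i) the bags cover all of {a, b, c, d, e, f, g, h, i}; (ii) for each edge, some bag contains both endpoints; (iii) the bags containing any fixed vertex form a subtree. All hold, so the decomposition is valid with width 3 − 1 = 2.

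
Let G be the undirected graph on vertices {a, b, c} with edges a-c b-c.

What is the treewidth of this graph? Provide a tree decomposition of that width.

Treewidth 1.
Bags: B1 = {b, c}  B2 = {a, c}
Tree: B1–B2

Each bag holds 2 vertices, so the decomposition has width 1, which upper-bounds the treewidth. Since G has at least one edge (e.g. c–b), it is not an edgeless graph, so tw(G) ≥ 1. Combining the bounds, tw(G) = 1.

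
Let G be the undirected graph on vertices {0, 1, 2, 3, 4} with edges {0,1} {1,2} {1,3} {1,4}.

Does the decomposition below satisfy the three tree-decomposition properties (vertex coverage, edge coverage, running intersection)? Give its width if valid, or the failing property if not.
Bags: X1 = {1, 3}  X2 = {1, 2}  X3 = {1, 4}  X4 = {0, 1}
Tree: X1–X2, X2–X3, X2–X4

Yes; width 1.

Every vertex of G appears in some bag (union = {0, 1, 2, 3, 4}); every edge is covered by a bag; and for each vertex v the set of bags containing v is connected in the bag tree. The decomposition is therefore valid. The largest bag has 2 vertices, so the width is 1.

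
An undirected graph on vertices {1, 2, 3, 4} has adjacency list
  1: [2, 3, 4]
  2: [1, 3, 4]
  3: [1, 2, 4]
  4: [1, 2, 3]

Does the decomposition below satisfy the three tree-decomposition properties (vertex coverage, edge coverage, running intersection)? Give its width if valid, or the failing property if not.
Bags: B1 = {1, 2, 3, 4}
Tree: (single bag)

Yes; width 3.

Every vertex of G appears in some bag (union = {1, 2, 3, 4}); every edge is covered by a bag; and for each vertex v the set of bags containing v is connected in the bag tree. The decomposition is therefore valid. The largest bag has 4 vertices, so the width is 3.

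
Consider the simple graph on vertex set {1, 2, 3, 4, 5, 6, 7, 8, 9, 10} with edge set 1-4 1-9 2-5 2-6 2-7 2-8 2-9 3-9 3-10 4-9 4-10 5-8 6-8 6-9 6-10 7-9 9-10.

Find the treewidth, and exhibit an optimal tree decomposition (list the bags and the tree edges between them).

Treewidth 2.
One such decomposition:
Bags: B1 = {6, 9, 10}  B2 = {2, 6, 9}  B3 = {3, 9, 10}  B4 = {4, 9, 10}  B5 = {1, 4, 9}  B6 = {2, 6, 8}  B7 = {2, 5, 8}  B8 = {2, 7, 9}
Tree: B1–B2, B1–B3, B3–B4, B4–B5, B2–B6, B6–B7, B2–B8

Every bag has size at most 3, so the width is 3 − 1 = 2 and tw(G) ≤ 2. For the lower bound, the 3 vertices {2, 5, 8} are pairwise adjacent, and any tree decomposition puts a clique entirely inside one bag — forcing width ≥ 2. Therefore the treewidth is 2.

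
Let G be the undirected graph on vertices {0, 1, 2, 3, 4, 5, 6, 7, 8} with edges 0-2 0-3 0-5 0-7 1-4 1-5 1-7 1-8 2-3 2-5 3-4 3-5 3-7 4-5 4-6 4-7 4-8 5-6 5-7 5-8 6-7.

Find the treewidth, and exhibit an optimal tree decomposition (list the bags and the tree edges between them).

Treewidth 3.
One optimal decomposition is:
Bags: B1 = {0, 3, 5, 7}  B2 = {3, 4, 5, 7}  B3 = {0, 2, 3, 5}  B4 = {1, 4, 5, 7}  B5 = {4, 5, 6, 7}  B6 = {1, 4, 5, 8}
Tree: B1–B2, B1–B3, B2–B4, B2–B5, B4–B6

Every bag has size at most 4, so the width is 4 − 1 = 3 and tw(G) ≤ 3. On the other hand G contains the 4-clique {0, 2, 3, 5}. A clique must lie in a single bag of any decomposition, so no decomposition can have width below 3. Hence tw(G) = 3 exactly.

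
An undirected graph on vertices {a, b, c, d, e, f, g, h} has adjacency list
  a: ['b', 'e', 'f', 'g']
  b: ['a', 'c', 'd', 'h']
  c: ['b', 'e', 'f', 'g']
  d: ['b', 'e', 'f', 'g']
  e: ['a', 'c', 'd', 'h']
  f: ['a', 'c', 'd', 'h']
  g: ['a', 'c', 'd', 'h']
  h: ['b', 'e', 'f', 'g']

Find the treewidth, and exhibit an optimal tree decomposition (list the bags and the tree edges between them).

The largest bag has 5 vertices, giving width 4; this decomposition certifies tw(G) ≤ 4. For the lower bound: the 5 vertex sets {d,f}, {e,h}, {a,b}, {g}, {c} are disjoint, each induces a connected subgraph, and every pair is joined by at least one edge of G. Contracting each set to a single vertex therefore yields K_{5} as a minor, and since treewidth is minor-monotone, tw(G) ≥ tw(K_{5}) = 4. The upper and lower bounds meet at 4, so that is the treewidth.

Treewidth 4.
One optimal decomposition is:
Bags: B1 = {b, d, e, f, g}  B2 = {b, e, f, g, h}  B3 = {a, b, e, f, g}  B4 = {b, c, e, f, g}
Tree: B1–B2, B2–B3, B3–B4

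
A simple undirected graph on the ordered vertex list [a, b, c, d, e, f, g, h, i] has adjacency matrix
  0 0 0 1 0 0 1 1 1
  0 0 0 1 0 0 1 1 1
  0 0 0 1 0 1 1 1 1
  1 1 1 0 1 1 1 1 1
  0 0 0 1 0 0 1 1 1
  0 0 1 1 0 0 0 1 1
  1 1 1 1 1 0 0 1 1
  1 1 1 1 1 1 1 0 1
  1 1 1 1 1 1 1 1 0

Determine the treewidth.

4

A width-4 tree decomposition is:
Bags: B1 = {d, e, g, h, i}  B2 = {a, d, g, h, i}  B3 = {c, d, g, h, i}  B4 = {b, d, g, h, i}  B5 = {c, d, f, h, i}
Tree: B1–B2, B2–B3, B2–B4, B3–B5
The largest bag has 5 vertices, giving width 4; this decomposition certifies tw(G) ≤ 4. For the lower bound, the 5 vertices {d, e, g, h, i} are pairwise adjacent, and any tree decomposition puts a clique entirely inside one bag — forcing width ≥ 4. Hence tw(G) = 4 exactly.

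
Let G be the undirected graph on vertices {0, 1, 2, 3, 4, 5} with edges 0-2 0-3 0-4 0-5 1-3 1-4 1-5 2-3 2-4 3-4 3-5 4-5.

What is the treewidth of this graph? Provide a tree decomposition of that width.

Every bag has size at most 4, so the width is 4 − 1 = 3 and tw(G) ≤ 3. Conversely, {0, 2, 3, 4} is a clique of size 4, and the vertices of any clique must share a bag in every tree decomposition; so some bag has ≥ 4 vertices and tw(G) ≥ 3. Therefore the treewidth is 3.

Treewidth 3.
Bags: B1 = {1, 3, 4, 5}  B2 = {0, 3, 4, 5}  B3 = {0, 2, 3, 4}
Tree: B1–B2, B2–B3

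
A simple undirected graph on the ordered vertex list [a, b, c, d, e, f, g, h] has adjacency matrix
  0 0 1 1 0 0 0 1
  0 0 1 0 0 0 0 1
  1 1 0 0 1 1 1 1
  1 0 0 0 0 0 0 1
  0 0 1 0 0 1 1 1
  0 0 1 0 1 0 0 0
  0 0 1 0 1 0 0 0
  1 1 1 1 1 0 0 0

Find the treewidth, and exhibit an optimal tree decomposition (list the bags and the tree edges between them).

Every bag has size at most 3, so the width is 3 − 1 = 2 and tw(G) ≤ 2. Conversely, {a, d, h} is a clique of size 3, and the vertices of any clique must share a bag in every tree decomposition; so some bag has ≥ 3 vertices and tw(G) ≥ 2. Combining the bounds, tw(G) = 2.

Treewidth 2.
One optimal decomposition is:
Bags: B1 = {c, e, h}  B2 = {c, e, f}  B3 = {a, c, h}  B4 = {a, d, h}  B5 = {b, c, h}  B6 = {c, e, g}
Tree: B1–B2, B1–B3, B3–B4, B3–B5, B1–B6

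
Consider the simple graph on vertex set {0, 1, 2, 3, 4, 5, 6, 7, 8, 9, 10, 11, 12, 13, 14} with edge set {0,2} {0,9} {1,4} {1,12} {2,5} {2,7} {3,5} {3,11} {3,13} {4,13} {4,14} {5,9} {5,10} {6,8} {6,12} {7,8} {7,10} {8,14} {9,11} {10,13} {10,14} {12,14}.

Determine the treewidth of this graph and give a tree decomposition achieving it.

Every bag has size at most 4, so the width is 4 − 1 = 3 and tw(G) ≤ 3. For the lower bound: the 4 vertex sets {1,6,12}, {8}, {14}, {4,7,10,13} are disjoint, each induces a connected subgraph, and every pair is joined by at least one edge of G. Contracting each set to a single vertex therefore yields K_{4} as a minor, and since treewidth is minor-monotone, tw(G) ≥ tw(K_{4}) = 3. Hence tw(G) = 3 exactly.

Treewidth 3.
One such decomposition:
Bags: B1 = {1, 6, 8, 12}  B2 = {1, 8, 12, 14}  B3 = {1, 4, 8, 14}  B4 = {4, 7, 8, 14}  B5 = {4, 7, 10, 14}  B6 = {4, 7, 10, 13}  B7 = {2, 7, 10, 13}  B8 = {2, 5, 10, 13}  B9 = {2, 3, 5, 13}  B10 = {0, 2, 3, 5}  B11 = {0, 3, 5, 9}  B12 = {0, 3, 9, 11}
Tree: B1–B2, B2–B3, B3–B4, B4–B5, B5–B6, B6–B7, B7–B8, B8–B9, B9–B10, B10–B11, B11–B12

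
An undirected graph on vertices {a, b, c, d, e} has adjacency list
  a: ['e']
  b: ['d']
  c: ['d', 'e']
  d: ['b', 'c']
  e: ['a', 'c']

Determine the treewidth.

A width-1 tree decomposition is:
Bags: B1 = {a, e}  B2 = {c, e}  B3 = {c, d}  B4 = {b, d}
Tree: B1–B2, B2–B3, B3–B4
The largest bag has 2 vertices, giving width 1; this decomposition certifies tw(G) ≤ 1. Any graph with an edge has treewidth ≥ 1, and G has the edge a–e. Combining the bounds, tw(G) = 1.

1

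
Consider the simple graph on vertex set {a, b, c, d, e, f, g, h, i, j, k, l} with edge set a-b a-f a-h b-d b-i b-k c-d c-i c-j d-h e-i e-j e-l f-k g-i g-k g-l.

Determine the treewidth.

3

A width-3 tree decomposition is:
Bags: B1 = {c, e, j, l}  B2 = {c, e, i, l}  B3 = {c, g, i, l}  B4 = {c, d, g, i}  B5 = {b, d, g, i}  B6 = {b, d, g, k}  B7 = {b, d, h, k}  B8 = {a, b, h, k}  B9 = {a, f, h, k}
Tree: B1–B2, B2–B3, B3–B4, B4–B5, B5–B6, B6–B7, B7–B8, B8–B9
The largest bag has 4 vertices, giving width 3; this decomposition certifies tw(G) ≤ 3. For the lower bound: the 4 vertex sets {e,j,l}, {c}, {i}, {b,d,g,k} are disjoint, each induces a connected subgraph, and every pair is joined by at least one edge of G. Contracting each set to a single vertex therefore yields K_{4} as a minor, and since treewidth is minor-monotone, tw(G) ≥ tw(K_{4}) = 3. Combining the bounds, tw(G) = 3.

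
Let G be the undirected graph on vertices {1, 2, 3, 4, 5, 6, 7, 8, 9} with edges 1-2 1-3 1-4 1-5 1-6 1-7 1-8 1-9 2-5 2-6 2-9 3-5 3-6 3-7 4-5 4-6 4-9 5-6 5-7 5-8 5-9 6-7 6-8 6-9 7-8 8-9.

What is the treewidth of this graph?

A width-4 tree decomposition is:
Bags: B1 = {1, 5, 6, 8, 9}  B2 = {1, 2, 5, 6, 9}  B3 = {1, 4, 5, 6, 9}  B4 = {1, 5, 6, 7, 8}  B5 = {1, 3, 5, 6, 7}
Tree: B1–B2, B2–B3, B1–B4, B4–B5
The largest bag has 5 vertices, giving width 4; this decomposition certifies tw(G) ≤ 4. For the lower bound, the 5 vertices {1, 5, 6, 8, 9} are pairwise adjacent, and any tree decomposition puts a clique entirely inside one bag — forcing width ≥ 4. Hence tw(G) = 4 exactly.

4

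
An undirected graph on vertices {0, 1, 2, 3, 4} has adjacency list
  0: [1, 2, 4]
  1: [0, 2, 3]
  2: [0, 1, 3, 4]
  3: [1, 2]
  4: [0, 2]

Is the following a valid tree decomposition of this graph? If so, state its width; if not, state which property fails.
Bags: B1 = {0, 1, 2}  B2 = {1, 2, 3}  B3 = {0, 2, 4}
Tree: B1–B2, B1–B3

Every vertex of G appears in some bag (union = {0, 1, 2, 3, 4}); every edge is covered by a bag; and for each vertex v the set of bags containing v is connected in the bag tree. The decomposition is therefore valid. The largest bag has 3 vertices, so the width is 2.

Yes; width 2.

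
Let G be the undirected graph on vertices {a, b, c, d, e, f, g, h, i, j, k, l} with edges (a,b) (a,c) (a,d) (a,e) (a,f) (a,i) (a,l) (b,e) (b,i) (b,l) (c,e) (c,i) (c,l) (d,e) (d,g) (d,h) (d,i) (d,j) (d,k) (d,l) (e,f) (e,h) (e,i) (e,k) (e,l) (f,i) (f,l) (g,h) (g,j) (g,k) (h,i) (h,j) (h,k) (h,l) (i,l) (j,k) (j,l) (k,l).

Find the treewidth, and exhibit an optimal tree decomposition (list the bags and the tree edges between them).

Treewidth 4.
One optimal decomposition is:
Bags: B1 = {a, d, e, i, l}  B2 = {d, e, h, i, l}  B3 = {d, e, h, k, l}  B4 = {d, h, j, k, l}  B5 = {d, g, h, j, k}  B6 = {a, e, f, i, l}  B7 = {a, c, e, i, l}  B8 = {a, b, e, i, l}
Tree: B1–B2, B2–B3, B3–B4, B4–B5, B1–B6, B6–B7, B7–B8

Each bag holds 5 vertices, so the decomposition has width 4, which upper-bounds the treewidth. For the lower bound, the 5 vertices {d, g, h, j, k} are pairwise adjacent, and any tree decomposition puts a clique entirely inside one bag — forcing width ≥ 4. Hence tw(G) = 4 exactly.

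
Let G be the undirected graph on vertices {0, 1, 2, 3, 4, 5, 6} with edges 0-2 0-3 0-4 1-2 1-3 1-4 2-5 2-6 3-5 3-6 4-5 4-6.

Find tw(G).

3

A width-3 tree decomposition is:
Bags: B1 = {1, 2, 3, 4}  B2 = {0, 2, 3, 4}  B3 = {2, 3, 4, 6}  B4 = {2, 3, 4, 5}
Tree: B1–B2, B2–B3, B3–B4
Each bag holds 4 vertices, so the decomposition has width 3, which upper-bounds the treewidth. For the lower bound: the 4 vertex sets {1,2}, {0,3}, {4}, {6} are disjoint, each induces a connected subgraph, and every pair is joined by at least one edge of G. Contracting each set to a single vertex therefore yields K_{4} as a minor, and since treewidth is minor-monotone, tw(G) ≥ tw(K_{4}) = 3. Combining the bounds, tw(G) = 3.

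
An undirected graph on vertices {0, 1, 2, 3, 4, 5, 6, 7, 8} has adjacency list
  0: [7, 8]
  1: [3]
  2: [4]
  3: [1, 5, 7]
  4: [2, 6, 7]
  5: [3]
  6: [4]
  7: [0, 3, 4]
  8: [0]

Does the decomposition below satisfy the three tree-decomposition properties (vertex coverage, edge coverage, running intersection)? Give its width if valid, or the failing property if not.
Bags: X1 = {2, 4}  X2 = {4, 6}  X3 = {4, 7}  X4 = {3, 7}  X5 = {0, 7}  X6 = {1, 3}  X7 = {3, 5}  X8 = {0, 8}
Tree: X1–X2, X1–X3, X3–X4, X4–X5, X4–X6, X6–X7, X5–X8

Every vertex of G appears in some bag (union = {0, 1, 2, 3, 4, 5, 6, 7, 8}); every edge is covered by a bag; and for each vertex v the set of bags containing v is connected in the bag tree. The decomposition is therefore valid. The largest bag has 2 vertices, so the width is 1.

Yes; width 1.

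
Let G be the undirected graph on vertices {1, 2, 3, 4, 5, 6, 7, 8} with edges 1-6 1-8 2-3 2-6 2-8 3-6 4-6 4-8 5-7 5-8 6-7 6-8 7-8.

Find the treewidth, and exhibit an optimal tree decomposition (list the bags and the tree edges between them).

Every bag has size at most 3, so the width is 3 − 1 = 2 and tw(G) ≤ 2. On the other hand G contains the 3-clique {5, 7, 8}. A clique must lie in a single bag of any decomposition, so no decomposition can have width below 2. Therefore the treewidth is 2.

Treewidth 2.
Bags: B1 = {2, 6, 8}  B2 = {2, 3, 6}  B3 = {6, 7, 8}  B4 = {4, 6, 8}  B5 = {5, 7, 8}  B6 = {1, 6, 8}
Tree: B1–B2, B1–B3, B3–B4, B3–B5, B1–B6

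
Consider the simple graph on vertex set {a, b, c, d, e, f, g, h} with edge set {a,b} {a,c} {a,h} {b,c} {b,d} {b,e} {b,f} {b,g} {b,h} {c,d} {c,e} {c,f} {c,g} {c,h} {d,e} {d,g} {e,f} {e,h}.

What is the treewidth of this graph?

3

A width-3 tree decomposition is:
Bags: B1 = {b, c, d, e}  B2 = {b, c, d, g}  B3 = {b, c, e, h}  B4 = {a, b, c, h}  B5 = {b, c, e, f}
Tree: B1–B2, B1–B3, B3–B4, B3–B5
The largest bag has 4 vertices, giving width 3; this decomposition certifies tw(G) ≤ 3. For the lower bound, the 4 vertices {b, c, d, g} are pairwise adjacent, and any tree decomposition puts a clique entirely inside one bag — forcing width ≥ 3. Therefore the treewidth is 3.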